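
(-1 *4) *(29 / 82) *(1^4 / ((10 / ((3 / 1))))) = -87 / 205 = -0.42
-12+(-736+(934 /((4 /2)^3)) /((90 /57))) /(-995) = -1353353 /119400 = -11.33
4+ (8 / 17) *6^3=1796 / 17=105.65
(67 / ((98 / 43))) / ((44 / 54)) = 77787 / 2156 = 36.08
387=387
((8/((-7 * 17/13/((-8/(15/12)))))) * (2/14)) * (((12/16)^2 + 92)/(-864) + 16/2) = 1418443/224910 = 6.31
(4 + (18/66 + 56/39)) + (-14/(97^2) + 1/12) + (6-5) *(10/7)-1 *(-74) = 3059816607/37673636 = 81.22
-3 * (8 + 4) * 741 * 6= -160056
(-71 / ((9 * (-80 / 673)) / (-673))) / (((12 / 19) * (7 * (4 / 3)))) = -611001221 / 80640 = -7576.90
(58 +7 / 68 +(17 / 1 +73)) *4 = 10071 / 17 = 592.41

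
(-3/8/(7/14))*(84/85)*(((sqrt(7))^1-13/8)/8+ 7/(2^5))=-63*sqrt(7)/680-63/5440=-0.26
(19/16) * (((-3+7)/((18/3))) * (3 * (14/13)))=133/52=2.56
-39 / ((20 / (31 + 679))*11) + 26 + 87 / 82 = -98.80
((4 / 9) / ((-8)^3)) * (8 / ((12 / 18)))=-1 / 96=-0.01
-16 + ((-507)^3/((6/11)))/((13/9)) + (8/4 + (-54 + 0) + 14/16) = -165411098.62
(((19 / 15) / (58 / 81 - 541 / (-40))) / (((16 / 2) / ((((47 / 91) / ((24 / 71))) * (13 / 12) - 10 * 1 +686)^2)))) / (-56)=-35461106368771 / 388948697088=-91.17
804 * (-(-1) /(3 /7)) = 1876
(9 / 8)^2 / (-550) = -81 / 35200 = -0.00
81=81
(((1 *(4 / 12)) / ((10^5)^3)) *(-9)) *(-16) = 0.00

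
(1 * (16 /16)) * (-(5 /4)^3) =-125 /64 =-1.95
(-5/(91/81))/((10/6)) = -243/91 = -2.67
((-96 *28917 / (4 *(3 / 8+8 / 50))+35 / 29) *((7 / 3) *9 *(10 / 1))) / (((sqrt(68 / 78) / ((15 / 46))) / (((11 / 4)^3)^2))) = -11231266572436766625 *sqrt(1326) / 9939132416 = -41148311674.69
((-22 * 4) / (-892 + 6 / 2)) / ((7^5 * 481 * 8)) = 11 / 7186824463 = 0.00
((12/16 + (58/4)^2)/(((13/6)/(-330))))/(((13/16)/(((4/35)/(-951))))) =1782528/375011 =4.75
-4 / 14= -2 / 7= -0.29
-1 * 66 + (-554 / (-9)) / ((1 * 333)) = -197248 / 2997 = -65.82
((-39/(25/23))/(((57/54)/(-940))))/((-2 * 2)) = -758862/95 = -7988.02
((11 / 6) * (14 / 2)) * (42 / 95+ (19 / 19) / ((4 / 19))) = 151921 / 2280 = 66.63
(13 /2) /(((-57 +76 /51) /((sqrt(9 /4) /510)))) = -39 /113240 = -0.00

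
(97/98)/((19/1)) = 97/1862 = 0.05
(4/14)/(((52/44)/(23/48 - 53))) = -27731/2184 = -12.70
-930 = -930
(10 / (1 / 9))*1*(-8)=-720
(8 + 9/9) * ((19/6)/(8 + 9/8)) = 228/73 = 3.12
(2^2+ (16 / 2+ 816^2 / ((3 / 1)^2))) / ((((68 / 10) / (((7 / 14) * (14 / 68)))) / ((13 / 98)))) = 148.60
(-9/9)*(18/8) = -9/4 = -2.25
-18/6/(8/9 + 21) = -27/197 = -0.14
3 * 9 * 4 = 108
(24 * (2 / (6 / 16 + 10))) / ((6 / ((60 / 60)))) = 64 / 83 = 0.77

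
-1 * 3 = -3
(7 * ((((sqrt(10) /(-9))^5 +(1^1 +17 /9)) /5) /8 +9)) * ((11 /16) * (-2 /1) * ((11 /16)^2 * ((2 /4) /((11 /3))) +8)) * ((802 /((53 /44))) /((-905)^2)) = -2290123222079 /4000511232000 +1402402463 * sqrt(10) /524947083863040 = -0.57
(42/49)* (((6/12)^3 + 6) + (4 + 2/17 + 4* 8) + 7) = 20091/476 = 42.21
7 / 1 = 7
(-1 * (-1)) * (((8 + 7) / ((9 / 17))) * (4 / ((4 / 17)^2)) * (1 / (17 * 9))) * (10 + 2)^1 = 1445 / 9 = 160.56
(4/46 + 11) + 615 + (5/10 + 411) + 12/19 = 907403/874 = 1038.22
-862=-862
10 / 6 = 1.67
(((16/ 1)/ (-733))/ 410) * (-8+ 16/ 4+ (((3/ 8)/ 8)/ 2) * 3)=503/ 2404240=0.00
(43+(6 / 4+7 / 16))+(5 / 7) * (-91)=-321 / 16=-20.06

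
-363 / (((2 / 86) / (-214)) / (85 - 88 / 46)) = 6383362986 / 23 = 277537521.13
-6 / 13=-0.46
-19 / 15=-1.27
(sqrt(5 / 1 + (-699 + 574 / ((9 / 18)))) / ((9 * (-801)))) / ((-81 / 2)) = 2 * sqrt(454) / 583929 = 0.00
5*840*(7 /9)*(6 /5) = 3920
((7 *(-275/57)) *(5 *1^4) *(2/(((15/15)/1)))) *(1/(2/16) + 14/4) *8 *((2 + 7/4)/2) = -1106875/19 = -58256.58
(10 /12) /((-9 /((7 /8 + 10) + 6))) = -25 /16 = -1.56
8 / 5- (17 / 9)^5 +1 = -6331648 / 295245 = -21.45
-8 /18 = -4 /9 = -0.44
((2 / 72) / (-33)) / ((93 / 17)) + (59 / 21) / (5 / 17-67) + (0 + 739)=12001521827 / 16241148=738.96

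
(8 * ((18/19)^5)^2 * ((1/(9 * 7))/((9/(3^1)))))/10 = 528958107648/214587319023035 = 0.00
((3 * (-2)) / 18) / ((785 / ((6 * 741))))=-1482 / 785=-1.89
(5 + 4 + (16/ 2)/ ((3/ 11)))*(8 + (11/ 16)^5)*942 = 154364093245/ 524288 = 294426.14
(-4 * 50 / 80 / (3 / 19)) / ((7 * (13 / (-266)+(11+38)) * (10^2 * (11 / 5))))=-361 / 1718772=-0.00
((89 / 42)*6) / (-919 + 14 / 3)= -267 / 19201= -0.01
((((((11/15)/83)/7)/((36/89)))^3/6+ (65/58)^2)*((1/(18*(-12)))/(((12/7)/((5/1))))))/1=-195716594667663954499/11540480079288732364800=-0.02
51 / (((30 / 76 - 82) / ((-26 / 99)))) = 16796 / 102333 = 0.16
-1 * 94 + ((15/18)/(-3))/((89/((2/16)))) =-1204709/12816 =-94.00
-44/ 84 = -0.52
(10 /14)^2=25 /49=0.51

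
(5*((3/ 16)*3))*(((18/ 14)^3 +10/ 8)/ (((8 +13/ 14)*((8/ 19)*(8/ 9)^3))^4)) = 10738406684725133212953/ 54975581388800000000000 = 0.20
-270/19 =-14.21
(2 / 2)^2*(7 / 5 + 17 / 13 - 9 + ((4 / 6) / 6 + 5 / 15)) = -5.85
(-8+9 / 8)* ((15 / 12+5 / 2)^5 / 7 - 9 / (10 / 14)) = -36798201 / 57344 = -641.71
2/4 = 1/2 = 0.50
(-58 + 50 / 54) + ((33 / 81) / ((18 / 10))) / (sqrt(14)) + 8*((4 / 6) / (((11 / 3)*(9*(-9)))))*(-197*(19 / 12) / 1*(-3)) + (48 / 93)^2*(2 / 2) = -63029729 / 856251 + 55*sqrt(14) / 3402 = -73.55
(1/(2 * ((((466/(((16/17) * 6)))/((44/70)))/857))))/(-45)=-150832/2079525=-0.07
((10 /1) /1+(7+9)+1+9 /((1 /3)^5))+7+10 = 2231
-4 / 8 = -1 / 2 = -0.50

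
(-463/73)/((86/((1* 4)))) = -926/3139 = -0.29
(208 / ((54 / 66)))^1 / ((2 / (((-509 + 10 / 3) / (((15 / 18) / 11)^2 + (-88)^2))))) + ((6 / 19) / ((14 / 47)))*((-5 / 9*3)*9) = -325749439361 / 13459422711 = -24.20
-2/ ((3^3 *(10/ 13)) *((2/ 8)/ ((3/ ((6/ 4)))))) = -104/ 135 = -0.77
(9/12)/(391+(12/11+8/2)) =33/17428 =0.00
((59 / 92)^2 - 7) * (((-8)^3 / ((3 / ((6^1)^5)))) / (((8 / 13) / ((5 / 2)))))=18791248320 / 529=35522208.54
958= 958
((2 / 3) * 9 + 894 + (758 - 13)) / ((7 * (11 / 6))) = 1410 / 11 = 128.18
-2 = -2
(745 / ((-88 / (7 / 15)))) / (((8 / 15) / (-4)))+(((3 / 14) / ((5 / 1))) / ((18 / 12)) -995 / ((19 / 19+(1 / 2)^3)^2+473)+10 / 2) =6088127053 / 186974480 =32.56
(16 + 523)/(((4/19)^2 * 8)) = 194579/128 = 1520.15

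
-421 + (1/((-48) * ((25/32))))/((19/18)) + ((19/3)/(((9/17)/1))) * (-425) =-70605274/12825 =-5505.28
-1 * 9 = -9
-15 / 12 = -5 / 4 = -1.25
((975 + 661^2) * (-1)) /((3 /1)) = -437896 /3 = -145965.33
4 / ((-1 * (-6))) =2 / 3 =0.67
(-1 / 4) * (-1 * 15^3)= 3375 / 4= 843.75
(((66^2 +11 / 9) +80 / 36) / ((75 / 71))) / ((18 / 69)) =12814151 / 810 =15819.94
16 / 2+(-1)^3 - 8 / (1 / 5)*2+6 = -67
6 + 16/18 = 62/9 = 6.89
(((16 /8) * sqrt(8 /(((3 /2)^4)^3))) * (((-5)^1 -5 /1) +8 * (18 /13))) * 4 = 14336 * sqrt(2) /9477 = 2.14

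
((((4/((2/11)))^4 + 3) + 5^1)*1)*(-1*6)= -1405584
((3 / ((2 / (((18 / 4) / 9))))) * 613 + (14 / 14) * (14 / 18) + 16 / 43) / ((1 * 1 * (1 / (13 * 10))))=46375745 / 774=59916.98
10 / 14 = 0.71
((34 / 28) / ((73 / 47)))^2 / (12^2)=638401 / 150405696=0.00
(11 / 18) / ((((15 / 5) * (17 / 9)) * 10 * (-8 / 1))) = -11 / 8160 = -0.00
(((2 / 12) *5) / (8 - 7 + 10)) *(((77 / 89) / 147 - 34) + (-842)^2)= 6624950905 / 123354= 53706.82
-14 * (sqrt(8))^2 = -112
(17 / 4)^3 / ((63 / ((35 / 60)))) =4913 / 6912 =0.71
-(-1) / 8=1 / 8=0.12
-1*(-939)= 939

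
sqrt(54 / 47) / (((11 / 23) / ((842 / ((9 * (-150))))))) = -9683 * sqrt(282) / 116325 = -1.40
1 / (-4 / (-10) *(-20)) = -1 / 8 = -0.12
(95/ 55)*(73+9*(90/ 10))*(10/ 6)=1330/ 3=443.33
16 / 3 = 5.33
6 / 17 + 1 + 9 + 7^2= 1009 / 17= 59.35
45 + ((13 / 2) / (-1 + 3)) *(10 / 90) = 1633 / 36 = 45.36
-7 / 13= -0.54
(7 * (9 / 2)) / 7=9 / 2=4.50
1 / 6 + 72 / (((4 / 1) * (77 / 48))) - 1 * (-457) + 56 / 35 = 1085671 / 2310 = 469.99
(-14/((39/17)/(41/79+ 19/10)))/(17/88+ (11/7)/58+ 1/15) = -312494952/6074231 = -51.45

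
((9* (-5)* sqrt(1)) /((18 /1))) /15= -1 /6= -0.17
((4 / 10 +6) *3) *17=1632 / 5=326.40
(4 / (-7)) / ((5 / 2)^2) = -16 / 175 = -0.09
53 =53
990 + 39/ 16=15879/ 16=992.44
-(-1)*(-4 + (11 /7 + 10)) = 53 /7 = 7.57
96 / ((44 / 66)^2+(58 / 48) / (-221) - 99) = -1527552 / 1568303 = -0.97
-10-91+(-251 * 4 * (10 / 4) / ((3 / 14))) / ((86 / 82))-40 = -1458929 / 129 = -11309.53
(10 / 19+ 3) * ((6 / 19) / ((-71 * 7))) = -402 / 179417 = -0.00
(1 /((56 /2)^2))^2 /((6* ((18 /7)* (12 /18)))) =1 /6322176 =0.00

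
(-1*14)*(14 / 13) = -15.08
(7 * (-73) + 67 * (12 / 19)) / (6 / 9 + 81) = -5343 / 931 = -5.74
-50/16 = -25/8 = -3.12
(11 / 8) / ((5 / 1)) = 11 / 40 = 0.28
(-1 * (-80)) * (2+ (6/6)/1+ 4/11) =2960/11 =269.09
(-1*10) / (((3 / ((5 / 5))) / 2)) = -20 / 3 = -6.67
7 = 7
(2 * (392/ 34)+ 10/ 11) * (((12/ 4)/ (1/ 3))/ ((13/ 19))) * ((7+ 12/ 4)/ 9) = 851580/ 2431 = 350.30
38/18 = 19/9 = 2.11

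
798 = 798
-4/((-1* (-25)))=-4/25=-0.16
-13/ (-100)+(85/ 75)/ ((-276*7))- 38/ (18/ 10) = -253354/ 12075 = -20.98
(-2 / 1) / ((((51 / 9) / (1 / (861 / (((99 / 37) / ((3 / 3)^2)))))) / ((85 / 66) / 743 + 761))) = -111954009 / 134128589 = -0.83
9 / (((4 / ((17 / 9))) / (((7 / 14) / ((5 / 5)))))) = 17 / 8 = 2.12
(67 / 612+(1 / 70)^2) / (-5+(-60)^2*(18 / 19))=390583 / 12127334625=0.00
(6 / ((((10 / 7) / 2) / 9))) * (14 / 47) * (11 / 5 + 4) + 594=862002 / 1175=733.62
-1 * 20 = -20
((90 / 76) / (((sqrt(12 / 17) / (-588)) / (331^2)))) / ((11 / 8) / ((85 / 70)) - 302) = 16427576340 * sqrt(51) / 388721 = 301800.93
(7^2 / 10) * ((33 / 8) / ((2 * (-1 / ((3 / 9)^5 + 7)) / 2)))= -458689 / 3240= -141.57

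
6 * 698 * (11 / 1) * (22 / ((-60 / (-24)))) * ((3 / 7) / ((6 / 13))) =376441.37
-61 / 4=-15.25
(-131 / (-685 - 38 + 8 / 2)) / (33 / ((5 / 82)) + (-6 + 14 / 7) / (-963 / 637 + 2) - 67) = 203705 / 521016879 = 0.00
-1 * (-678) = 678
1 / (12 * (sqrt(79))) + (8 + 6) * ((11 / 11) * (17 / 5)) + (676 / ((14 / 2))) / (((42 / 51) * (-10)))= sqrt(79) / 948 + 8789 / 245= 35.88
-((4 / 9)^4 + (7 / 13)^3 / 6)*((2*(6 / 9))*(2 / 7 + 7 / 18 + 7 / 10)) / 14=-162375433 / 19070405991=-0.01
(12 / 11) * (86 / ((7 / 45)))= 46440 / 77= 603.12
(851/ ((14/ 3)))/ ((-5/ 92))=-117438/ 35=-3355.37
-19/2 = -9.50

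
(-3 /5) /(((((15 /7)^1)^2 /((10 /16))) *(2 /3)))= -49 /400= -0.12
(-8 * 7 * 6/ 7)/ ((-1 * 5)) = 48/ 5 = 9.60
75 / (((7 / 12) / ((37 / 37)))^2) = 220.41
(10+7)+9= 26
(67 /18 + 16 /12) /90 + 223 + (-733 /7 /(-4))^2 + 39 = 300810121 /317520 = 947.37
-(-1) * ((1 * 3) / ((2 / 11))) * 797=26301 / 2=13150.50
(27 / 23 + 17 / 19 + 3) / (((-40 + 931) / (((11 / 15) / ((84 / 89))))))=39427 / 8920044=0.00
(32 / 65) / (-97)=-32 / 6305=-0.01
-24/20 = -1.20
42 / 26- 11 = -122 / 13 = -9.38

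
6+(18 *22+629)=1031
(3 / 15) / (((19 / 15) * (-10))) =-3 / 190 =-0.02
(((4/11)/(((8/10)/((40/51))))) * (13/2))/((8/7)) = 2.03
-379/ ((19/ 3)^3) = -10233/ 6859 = -1.49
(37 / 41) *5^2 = 22.56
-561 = -561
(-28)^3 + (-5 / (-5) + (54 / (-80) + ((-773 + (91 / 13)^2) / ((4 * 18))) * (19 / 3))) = -23776589 / 1080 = -22015.36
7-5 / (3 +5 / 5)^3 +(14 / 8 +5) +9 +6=1835 / 64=28.67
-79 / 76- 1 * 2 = -231 / 76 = -3.04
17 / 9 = 1.89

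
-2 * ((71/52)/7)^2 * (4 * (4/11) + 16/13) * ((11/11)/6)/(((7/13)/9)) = -362952/637637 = -0.57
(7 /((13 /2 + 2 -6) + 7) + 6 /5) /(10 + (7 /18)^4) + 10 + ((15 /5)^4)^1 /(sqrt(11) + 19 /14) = 27.52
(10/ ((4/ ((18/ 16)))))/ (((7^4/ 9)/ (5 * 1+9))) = 0.15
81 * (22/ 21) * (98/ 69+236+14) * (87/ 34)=149418324/ 2737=54592.01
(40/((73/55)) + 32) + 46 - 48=60.14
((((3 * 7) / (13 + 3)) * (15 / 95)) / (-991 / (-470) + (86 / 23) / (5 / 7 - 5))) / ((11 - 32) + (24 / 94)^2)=-150439527 / 18784472360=-0.01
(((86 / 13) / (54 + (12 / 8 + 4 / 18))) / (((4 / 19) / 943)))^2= 48078677986641 / 170015521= 282789.93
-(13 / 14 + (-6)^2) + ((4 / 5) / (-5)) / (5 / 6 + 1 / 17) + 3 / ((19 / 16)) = -2989579 / 86450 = -34.58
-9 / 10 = -0.90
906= 906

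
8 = 8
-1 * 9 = -9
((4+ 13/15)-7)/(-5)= 32/75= 0.43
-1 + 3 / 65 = -62 / 65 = -0.95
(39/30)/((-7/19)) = -247/70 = -3.53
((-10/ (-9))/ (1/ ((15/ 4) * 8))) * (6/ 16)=12.50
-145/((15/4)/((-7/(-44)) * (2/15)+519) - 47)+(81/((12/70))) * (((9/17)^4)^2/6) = 1604231096898592865/449170779516865132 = 3.57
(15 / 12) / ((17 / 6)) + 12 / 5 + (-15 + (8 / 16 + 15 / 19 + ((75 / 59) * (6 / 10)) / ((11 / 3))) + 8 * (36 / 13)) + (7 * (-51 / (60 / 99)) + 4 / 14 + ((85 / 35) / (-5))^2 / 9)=-69372886466959 / 120179159100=-577.25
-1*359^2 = -128881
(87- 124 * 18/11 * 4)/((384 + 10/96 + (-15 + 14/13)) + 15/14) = -34817328/17837941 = -1.95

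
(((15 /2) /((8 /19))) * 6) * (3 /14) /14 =2565 /1568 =1.64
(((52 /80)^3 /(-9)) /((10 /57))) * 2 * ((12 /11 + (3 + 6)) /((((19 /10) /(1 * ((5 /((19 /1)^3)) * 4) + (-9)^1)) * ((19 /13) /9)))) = 586921781043 /5734124000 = 102.36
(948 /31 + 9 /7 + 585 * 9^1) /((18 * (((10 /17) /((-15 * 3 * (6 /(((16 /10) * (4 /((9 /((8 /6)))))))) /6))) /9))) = -5935317525 /27776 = -213685.11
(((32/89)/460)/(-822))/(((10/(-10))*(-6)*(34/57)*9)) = -19/643607505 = -0.00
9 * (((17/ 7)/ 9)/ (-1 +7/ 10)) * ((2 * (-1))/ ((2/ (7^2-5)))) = 7480/ 21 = 356.19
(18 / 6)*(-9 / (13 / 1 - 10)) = -9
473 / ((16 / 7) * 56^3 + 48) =43 / 36496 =0.00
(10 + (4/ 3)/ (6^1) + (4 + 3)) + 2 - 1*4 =137/ 9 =15.22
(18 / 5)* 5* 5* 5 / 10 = 45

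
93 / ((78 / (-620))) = -9610 / 13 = -739.23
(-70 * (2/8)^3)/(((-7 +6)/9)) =315/32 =9.84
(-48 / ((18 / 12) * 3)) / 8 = -4 / 3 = -1.33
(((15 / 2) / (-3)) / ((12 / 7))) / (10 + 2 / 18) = -15 / 104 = -0.14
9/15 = 3/5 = 0.60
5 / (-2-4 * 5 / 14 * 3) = -0.80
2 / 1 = 2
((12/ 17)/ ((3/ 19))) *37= 2812/ 17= 165.41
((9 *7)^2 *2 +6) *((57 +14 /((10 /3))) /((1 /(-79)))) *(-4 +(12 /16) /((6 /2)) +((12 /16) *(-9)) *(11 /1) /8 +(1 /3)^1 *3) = 924184107 /2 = 462092053.50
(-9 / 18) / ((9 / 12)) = -2 / 3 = -0.67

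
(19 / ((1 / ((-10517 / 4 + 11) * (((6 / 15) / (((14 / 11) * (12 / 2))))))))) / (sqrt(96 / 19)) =-729619 * sqrt(114) / 6720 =-1159.26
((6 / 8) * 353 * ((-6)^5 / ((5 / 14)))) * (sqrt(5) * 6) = -172930464 * sqrt(5) / 5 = -77336854.58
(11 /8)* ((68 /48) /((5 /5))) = 187 /96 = 1.95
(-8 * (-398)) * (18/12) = 4776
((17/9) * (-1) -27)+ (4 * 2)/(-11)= -2932/99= -29.62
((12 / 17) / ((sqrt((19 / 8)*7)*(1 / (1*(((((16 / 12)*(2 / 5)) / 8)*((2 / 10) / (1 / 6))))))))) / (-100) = -12*sqrt(266) / 1413125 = -0.00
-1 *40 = -40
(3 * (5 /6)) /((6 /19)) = 7.92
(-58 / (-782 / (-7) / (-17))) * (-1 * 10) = -2030 / 23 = -88.26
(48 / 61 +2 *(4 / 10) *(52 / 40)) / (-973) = -398 / 211975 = -0.00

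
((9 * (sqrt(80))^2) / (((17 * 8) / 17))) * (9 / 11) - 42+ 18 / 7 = 34.21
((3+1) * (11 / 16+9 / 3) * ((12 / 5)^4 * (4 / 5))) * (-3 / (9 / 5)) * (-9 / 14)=1835136 / 4375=419.46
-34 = -34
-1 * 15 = -15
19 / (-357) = -19 / 357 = -0.05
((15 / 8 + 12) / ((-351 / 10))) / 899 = -185 / 420732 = -0.00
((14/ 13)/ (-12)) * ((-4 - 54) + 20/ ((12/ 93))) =-8.71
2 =2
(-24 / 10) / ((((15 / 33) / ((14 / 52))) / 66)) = -93.82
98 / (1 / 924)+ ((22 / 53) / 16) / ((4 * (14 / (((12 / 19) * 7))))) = 1458973857 / 16112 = 90552.00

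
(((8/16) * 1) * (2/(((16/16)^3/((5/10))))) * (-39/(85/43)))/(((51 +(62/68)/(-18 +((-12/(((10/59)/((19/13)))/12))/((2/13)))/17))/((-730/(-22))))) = -5127726006/798904579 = -6.42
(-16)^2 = 256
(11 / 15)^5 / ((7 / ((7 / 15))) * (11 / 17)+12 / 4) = 2737867 / 164025000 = 0.02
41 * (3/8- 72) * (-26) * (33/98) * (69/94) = 695416293/36848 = 18872.57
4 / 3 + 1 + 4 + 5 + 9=61 / 3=20.33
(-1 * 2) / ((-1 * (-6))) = -1 / 3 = -0.33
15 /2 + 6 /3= 19 /2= 9.50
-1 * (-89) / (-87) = -89 / 87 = -1.02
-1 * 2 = -2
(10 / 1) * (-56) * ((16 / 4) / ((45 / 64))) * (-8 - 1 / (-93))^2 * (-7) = 1423394.39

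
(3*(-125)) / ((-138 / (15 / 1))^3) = 46875 / 97336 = 0.48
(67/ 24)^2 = 7.79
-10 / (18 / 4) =-20 / 9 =-2.22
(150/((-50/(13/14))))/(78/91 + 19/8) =-156/181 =-0.86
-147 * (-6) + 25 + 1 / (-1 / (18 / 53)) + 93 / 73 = 3512798 / 3869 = 907.93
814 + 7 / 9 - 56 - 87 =6046 / 9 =671.78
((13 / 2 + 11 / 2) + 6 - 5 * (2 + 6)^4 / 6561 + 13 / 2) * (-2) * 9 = -280529 / 729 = -384.81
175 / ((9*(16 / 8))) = 175 / 18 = 9.72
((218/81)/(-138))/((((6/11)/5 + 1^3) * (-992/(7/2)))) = 41965/676403136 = 0.00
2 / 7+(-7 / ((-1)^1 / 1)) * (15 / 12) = 253 / 28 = 9.04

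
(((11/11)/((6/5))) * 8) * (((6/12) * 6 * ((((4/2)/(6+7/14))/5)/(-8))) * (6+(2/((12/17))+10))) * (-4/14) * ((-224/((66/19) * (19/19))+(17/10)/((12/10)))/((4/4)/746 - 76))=7797565/11350339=0.69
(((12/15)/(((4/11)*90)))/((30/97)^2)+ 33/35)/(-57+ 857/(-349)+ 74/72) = -0.02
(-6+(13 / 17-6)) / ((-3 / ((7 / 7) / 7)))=191 / 357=0.54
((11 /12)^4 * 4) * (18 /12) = 14641 /3456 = 4.24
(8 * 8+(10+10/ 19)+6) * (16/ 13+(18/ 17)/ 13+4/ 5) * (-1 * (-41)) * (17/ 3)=9760788/ 247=39517.36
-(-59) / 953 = 59 / 953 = 0.06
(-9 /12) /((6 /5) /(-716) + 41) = -2685 /146774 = -0.02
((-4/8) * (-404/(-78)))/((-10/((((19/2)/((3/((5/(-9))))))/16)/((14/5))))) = -9595/943488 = -0.01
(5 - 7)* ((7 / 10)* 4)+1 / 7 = -191 / 35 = -5.46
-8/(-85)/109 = 8/9265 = 0.00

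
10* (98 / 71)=13.80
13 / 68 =0.19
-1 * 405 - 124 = -529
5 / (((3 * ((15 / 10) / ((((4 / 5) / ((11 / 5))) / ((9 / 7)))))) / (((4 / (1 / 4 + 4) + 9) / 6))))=23660 / 45441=0.52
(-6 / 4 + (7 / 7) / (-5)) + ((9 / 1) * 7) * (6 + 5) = 6913 / 10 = 691.30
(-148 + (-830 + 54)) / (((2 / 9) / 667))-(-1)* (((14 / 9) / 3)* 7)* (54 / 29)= -80427998 / 29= -2773379.24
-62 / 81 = -0.77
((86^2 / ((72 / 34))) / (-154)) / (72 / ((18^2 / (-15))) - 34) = 31433 / 51744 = 0.61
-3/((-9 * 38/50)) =25/57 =0.44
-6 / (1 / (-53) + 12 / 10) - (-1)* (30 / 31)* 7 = 16440 / 9703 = 1.69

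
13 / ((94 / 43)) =559 / 94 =5.95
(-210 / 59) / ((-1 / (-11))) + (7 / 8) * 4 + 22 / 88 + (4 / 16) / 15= -62633 / 1770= -35.39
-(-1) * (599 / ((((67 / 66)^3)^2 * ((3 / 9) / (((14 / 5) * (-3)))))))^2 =38915441462756799337272105517056 / 204567972615821428614025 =190232327.01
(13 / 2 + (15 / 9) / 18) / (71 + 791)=0.01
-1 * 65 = -65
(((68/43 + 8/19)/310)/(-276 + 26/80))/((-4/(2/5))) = 3272/1396404145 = 0.00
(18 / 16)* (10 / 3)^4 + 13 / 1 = 1367 / 9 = 151.89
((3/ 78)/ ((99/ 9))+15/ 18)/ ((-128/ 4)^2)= 359/ 439296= 0.00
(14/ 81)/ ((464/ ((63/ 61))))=49/ 127368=0.00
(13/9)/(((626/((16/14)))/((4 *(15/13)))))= 80/6573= 0.01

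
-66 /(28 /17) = -561 /14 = -40.07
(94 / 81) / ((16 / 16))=94 / 81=1.16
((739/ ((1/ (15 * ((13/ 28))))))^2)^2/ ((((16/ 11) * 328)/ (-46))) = -109103006953228328308125/ 1612857344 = -67645788611809.38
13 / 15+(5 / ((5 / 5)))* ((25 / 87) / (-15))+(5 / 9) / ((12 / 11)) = 20047 / 15660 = 1.28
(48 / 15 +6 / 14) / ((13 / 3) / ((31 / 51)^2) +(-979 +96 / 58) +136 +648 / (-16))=-7078726 / 1697449215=-0.00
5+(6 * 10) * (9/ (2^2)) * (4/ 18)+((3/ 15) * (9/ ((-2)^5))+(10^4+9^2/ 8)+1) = 1607371/ 160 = 10046.07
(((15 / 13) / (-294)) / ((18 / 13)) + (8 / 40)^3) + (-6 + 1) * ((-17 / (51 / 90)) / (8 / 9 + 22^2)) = 75661399 / 240565500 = 0.31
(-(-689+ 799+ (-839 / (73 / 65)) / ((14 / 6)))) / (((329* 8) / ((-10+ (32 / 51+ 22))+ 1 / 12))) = 1.01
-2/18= -1/9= -0.11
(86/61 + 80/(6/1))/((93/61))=9.67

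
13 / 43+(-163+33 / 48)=-111463 / 688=-162.01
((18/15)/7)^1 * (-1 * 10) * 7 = -12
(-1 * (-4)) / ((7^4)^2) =4 / 5764801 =0.00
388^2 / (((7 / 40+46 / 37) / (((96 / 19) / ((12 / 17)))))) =30301496320 / 39881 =759797.81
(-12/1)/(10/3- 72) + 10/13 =1264/1339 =0.94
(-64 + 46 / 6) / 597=-169 / 1791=-0.09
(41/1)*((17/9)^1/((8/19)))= 13243/72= 183.93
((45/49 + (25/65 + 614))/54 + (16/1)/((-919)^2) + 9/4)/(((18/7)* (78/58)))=22990606432147/5826842546616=3.95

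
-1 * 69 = -69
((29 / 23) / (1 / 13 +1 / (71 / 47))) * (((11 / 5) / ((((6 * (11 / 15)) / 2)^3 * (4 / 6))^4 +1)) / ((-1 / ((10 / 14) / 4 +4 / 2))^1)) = -0.00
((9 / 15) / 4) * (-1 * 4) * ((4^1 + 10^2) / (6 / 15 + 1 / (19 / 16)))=-2964 / 59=-50.24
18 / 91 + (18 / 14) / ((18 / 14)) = 109 / 91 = 1.20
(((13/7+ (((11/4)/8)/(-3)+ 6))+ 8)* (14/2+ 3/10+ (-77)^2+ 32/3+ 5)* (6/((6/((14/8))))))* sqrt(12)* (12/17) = 1888975661* sqrt(3)/8160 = 400956.11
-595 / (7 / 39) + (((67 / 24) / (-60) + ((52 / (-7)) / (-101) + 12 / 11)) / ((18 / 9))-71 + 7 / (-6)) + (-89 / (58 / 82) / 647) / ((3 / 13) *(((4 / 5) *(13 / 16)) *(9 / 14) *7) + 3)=-9962689223902759 / 2941744196160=-3386.66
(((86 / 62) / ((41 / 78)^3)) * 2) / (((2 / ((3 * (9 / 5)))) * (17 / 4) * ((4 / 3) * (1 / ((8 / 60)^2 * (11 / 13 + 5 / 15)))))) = 866458944 / 4540170875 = 0.19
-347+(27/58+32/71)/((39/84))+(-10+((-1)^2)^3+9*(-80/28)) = -71151670/187369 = -379.74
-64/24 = -8/3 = -2.67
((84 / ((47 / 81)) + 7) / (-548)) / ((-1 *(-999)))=-7133 / 25730244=-0.00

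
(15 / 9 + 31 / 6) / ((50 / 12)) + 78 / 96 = 981 / 400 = 2.45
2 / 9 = 0.22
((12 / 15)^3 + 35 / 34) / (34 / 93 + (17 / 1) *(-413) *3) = -609243 / 8325006250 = -0.00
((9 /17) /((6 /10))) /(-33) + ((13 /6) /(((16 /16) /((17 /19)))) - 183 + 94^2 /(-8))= -13703084 /10659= -1285.59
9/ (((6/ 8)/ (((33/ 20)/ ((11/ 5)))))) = 9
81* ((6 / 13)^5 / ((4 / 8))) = 1259712 / 371293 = 3.39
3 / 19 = 0.16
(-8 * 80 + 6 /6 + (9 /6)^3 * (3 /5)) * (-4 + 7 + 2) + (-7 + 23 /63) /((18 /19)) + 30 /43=-622433443 /195048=-3191.18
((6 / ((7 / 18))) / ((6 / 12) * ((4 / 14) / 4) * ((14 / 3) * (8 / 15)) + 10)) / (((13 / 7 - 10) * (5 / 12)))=-1944 / 4313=-0.45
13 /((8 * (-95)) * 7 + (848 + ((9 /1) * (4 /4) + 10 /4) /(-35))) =-0.00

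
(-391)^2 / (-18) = -152881 / 18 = -8493.39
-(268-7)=-261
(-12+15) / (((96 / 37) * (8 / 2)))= 37 / 128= 0.29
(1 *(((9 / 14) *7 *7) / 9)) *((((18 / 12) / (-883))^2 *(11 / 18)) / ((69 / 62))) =2387 / 430388328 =0.00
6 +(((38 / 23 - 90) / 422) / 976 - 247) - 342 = -345174605 / 592066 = -583.00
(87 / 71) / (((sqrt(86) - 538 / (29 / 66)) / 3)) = -134380026 / 44756473699 - 219501 * sqrt(86) / 89512947398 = -0.00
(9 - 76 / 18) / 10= 43 / 90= 0.48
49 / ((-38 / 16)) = -392 / 19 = -20.63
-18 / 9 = -2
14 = 14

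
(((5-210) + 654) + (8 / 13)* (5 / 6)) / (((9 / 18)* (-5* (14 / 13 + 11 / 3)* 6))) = -17531 / 2775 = -6.32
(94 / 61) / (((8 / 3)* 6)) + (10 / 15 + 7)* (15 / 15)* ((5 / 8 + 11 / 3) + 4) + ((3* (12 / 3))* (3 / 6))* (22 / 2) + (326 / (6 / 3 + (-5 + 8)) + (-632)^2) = 2193907573 / 5490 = 399618.87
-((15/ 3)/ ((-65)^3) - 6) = 329551/ 54925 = 6.00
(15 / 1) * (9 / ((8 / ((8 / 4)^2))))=135 / 2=67.50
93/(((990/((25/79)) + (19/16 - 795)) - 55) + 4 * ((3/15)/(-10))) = 1200/29413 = 0.04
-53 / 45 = -1.18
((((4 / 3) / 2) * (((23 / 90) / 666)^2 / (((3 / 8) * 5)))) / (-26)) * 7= -3703 / 262723763250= -0.00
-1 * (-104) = 104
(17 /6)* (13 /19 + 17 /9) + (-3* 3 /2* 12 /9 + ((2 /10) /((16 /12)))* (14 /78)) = 175711 /133380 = 1.32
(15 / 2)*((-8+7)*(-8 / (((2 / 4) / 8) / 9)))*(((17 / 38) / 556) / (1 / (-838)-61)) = -905040 / 7941487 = -0.11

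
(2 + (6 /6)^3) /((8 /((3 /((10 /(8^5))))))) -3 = 18417 /5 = 3683.40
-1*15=-15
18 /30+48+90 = 693 /5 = 138.60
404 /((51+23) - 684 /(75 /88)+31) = -10100 /17439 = -0.58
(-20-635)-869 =-1524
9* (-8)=-72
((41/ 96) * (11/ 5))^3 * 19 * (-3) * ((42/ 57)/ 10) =-642136957/ 184320000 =-3.48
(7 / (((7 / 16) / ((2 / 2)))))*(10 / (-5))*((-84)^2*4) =-903168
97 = 97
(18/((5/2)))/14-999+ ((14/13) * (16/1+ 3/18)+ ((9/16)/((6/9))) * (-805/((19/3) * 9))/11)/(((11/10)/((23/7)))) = -47685434197/50210160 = -949.72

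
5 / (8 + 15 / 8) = 40 / 79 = 0.51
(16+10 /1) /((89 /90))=2340 /89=26.29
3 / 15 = 1 / 5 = 0.20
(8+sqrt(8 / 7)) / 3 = 2 * sqrt(14) / 21+8 / 3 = 3.02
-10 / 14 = -5 / 7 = -0.71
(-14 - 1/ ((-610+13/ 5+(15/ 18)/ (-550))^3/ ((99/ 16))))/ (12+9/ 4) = -28862731715368840/ 29378137696798281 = -0.98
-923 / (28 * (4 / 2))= -923 / 56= -16.48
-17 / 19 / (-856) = 17 / 16264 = 0.00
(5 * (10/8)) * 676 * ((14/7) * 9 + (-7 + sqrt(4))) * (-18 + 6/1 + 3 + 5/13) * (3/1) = -1419600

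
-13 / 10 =-1.30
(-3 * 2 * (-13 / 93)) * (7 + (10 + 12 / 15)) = 2314 / 155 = 14.93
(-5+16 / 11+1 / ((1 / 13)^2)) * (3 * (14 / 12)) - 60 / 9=18890 / 33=572.42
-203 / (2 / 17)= -3451 / 2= -1725.50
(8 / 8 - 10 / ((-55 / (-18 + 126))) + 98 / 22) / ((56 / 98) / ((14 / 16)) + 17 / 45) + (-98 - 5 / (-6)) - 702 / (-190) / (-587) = -609300282103 / 8365753770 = -72.83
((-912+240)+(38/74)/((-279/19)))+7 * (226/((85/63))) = 439171673/877455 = 500.51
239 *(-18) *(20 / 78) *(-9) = 129060 / 13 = 9927.69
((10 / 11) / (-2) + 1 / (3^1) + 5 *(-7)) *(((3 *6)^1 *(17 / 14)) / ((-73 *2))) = 59109 / 11242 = 5.26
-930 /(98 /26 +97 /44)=-177320 /1139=-155.68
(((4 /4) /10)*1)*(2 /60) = 1 /300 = 0.00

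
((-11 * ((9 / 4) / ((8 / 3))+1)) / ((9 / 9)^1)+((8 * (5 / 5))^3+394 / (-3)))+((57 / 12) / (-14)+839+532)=1163263 / 672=1731.05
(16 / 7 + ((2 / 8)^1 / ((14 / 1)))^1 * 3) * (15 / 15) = 131 / 56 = 2.34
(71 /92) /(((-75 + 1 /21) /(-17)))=25347 /144808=0.18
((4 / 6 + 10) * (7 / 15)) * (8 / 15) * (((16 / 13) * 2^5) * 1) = 917504 / 8775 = 104.56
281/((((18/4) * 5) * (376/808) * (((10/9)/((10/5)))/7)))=397334/1175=338.16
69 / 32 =2.16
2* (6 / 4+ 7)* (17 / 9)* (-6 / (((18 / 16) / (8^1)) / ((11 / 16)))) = -25432 / 27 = -941.93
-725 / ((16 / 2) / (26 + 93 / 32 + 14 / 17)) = -2694.26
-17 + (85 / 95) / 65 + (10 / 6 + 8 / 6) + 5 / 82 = -1410211 / 101270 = -13.93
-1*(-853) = 853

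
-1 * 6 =-6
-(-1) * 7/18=7/18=0.39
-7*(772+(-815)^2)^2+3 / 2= -6191094140123 / 2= -3095547070061.50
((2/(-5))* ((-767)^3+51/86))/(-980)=-5543531281/30100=-184170.47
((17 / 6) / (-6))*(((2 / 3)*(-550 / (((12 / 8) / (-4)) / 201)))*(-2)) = 185614.81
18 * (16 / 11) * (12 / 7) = 3456 / 77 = 44.88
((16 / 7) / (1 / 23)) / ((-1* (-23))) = 16 / 7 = 2.29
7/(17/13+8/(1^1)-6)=91/43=2.12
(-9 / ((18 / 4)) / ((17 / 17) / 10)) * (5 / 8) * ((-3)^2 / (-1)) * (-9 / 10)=-101.25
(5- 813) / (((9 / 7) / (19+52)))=-401576 / 9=-44619.56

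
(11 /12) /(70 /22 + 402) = 121 /53484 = 0.00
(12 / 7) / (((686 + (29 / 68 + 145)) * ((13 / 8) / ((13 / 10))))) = 0.00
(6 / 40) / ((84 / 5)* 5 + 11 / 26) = 39 / 21950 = 0.00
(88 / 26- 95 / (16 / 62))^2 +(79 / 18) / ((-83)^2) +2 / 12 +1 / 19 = 133035.77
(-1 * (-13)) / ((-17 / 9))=-117 / 17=-6.88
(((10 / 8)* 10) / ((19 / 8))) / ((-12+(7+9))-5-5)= -50 / 57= -0.88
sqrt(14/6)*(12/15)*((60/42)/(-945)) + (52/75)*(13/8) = 169/150 - 8*sqrt(21)/19845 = 1.12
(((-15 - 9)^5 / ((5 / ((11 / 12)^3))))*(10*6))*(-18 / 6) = 220796928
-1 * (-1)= 1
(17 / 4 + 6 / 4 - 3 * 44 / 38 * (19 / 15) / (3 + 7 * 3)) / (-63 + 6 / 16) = -4 / 45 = -0.09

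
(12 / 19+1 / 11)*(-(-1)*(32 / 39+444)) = 2619548 / 8151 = 321.38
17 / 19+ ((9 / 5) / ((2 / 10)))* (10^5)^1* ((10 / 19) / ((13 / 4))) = 36000221 / 247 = 145749.88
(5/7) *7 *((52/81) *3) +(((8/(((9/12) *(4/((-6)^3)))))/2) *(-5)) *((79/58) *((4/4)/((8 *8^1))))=126145/3132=40.28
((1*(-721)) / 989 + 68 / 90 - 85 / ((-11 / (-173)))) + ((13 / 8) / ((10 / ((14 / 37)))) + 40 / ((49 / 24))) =-9352348191187 / 7100505720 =-1317.14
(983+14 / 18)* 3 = 8854 / 3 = 2951.33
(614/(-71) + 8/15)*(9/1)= -25926/355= -73.03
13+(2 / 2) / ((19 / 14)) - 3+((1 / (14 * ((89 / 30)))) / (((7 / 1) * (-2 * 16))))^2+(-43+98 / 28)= -28.76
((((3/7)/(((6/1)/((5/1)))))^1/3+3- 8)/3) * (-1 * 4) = 6.51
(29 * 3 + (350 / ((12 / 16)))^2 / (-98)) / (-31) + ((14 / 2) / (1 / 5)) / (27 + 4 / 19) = 70.16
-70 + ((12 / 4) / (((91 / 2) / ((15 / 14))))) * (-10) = -45040 / 637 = -70.71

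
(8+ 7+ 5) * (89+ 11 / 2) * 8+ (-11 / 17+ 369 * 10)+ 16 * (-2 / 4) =319623 / 17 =18801.35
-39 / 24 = -13 / 8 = -1.62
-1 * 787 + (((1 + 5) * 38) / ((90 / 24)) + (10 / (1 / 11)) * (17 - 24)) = -7481 / 5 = -1496.20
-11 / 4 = -2.75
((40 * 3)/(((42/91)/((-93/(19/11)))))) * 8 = -2127840/19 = -111991.58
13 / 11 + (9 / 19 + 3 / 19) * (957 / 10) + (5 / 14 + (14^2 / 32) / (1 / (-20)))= -442696 / 7315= -60.52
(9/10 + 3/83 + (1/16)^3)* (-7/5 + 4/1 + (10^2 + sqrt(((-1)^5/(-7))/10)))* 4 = 1591711* sqrt(70)/29747200 + 816547743/2124800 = 384.74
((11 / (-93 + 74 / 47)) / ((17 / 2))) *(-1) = 1034 / 73049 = 0.01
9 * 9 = 81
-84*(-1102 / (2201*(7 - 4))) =30856 / 2201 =14.02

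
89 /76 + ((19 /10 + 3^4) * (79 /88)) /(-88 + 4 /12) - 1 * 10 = -42557047 /4397360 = -9.68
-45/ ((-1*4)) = 45/ 4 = 11.25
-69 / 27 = -23 / 9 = -2.56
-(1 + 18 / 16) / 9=-17 / 72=-0.24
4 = 4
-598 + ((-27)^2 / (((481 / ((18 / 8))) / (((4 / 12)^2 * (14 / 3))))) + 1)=-572613 / 962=-595.23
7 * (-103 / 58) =-721 / 58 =-12.43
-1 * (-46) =46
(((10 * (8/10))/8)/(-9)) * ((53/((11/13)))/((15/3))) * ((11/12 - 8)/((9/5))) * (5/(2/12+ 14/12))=292825/14256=20.54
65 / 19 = 3.42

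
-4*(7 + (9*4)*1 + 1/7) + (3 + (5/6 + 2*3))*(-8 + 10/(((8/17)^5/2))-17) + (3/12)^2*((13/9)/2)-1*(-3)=8367283235/1032192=8106.32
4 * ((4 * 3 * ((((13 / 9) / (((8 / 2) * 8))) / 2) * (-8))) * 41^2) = -14568.67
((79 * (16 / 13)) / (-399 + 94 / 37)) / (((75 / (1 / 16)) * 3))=-2923 / 42906825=-0.00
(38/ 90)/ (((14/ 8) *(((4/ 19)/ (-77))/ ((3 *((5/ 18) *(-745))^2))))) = -11020021375/ 972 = -11337470.55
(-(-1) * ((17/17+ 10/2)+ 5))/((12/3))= 11/4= 2.75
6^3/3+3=75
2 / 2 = 1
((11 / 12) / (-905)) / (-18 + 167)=-0.00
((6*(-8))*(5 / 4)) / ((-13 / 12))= 720 / 13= 55.38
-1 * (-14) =14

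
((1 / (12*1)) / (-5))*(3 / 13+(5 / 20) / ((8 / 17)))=-317 / 24960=-0.01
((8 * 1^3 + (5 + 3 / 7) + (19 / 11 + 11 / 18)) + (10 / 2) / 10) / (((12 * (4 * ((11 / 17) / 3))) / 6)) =191641 / 20328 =9.43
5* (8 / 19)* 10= 400 / 19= 21.05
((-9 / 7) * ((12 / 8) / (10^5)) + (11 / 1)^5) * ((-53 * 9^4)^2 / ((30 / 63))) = 81790814084283126417591 / 2000000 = 40895407042141563.21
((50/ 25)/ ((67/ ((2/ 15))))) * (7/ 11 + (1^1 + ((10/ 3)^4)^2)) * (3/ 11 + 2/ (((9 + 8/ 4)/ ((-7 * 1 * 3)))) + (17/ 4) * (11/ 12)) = 20352184813/ 957420486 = 21.26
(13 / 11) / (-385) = -13 / 4235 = -0.00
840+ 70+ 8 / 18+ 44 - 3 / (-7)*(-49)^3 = -49466.56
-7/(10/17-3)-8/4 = 37/41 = 0.90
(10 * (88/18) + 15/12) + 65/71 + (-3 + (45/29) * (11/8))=7440271/148248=50.19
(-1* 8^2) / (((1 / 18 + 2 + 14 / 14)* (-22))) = 576 / 605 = 0.95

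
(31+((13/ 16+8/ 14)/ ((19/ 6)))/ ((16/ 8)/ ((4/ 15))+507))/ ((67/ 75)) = 424268325/ 12225892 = 34.70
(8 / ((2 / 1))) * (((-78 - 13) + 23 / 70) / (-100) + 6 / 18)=26041 / 5250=4.96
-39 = -39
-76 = -76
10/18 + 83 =752/9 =83.56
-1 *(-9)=9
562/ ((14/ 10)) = 2810/ 7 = 401.43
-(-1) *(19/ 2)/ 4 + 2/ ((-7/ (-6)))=229/ 56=4.09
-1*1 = -1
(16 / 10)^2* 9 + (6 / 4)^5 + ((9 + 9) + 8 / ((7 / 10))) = 336349 / 5600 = 60.06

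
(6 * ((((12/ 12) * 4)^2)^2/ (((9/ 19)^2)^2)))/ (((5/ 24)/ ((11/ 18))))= 2935871488/ 32805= 89494.63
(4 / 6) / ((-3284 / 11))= -11 / 4926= -0.00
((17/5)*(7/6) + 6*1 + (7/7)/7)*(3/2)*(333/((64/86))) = 30399237/4480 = 6785.54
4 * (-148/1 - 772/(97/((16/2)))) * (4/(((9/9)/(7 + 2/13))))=-30551616/1261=-24228.09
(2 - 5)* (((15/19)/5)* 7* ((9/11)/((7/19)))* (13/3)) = -351/11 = -31.91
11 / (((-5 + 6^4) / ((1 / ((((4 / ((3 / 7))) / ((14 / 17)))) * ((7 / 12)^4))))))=342144 / 52694747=0.01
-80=-80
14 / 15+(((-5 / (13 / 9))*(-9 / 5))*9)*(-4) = -43558 / 195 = -223.37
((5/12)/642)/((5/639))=71/856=0.08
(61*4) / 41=244 / 41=5.95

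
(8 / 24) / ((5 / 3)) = 1 / 5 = 0.20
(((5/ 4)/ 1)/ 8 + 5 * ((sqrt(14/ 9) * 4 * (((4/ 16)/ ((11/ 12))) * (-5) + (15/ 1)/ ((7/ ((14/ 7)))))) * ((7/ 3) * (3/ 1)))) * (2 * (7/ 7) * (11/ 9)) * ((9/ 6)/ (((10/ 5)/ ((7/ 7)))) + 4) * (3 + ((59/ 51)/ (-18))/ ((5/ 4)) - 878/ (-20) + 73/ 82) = 938824865/ 10839744 + 4267385750 * sqrt(14)/ 56457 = 282905.31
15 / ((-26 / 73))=-1095 / 26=-42.12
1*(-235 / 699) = -235 / 699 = -0.34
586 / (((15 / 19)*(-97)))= -11134 / 1455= -7.65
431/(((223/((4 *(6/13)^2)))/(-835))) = -51823440/37687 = -1375.10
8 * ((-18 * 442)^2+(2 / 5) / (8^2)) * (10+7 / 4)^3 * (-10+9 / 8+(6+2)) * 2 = -7360395403174121 / 5120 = -1437577227182.45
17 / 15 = 1.13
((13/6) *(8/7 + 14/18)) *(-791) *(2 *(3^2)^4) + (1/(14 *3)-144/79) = -143314403195/3318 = -43193008.80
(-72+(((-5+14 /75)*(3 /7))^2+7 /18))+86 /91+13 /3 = -444861761 /7166250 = -62.08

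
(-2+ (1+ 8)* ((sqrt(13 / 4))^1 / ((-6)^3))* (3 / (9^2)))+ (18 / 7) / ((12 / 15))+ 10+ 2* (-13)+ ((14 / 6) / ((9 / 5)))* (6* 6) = 1339 / 42-sqrt(13) / 1296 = 31.88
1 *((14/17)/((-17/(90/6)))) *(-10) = 2100/289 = 7.27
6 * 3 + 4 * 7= 46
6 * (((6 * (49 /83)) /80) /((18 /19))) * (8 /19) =49 /415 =0.12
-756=-756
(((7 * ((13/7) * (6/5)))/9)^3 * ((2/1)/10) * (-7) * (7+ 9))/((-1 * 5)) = 1968512/84375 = 23.33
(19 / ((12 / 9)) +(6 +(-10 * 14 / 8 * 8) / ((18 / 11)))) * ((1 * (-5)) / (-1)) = -11755 / 36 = -326.53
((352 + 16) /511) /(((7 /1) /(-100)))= -10.29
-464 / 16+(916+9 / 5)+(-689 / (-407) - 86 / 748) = 5600477 / 6290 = 890.38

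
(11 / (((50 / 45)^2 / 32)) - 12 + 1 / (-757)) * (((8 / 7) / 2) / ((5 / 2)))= 62.43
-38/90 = -19/45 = -0.42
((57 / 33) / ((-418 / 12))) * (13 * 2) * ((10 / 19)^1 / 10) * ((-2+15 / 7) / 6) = -26 / 16093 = -0.00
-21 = -21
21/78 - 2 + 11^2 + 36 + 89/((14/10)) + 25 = 44379/182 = 243.84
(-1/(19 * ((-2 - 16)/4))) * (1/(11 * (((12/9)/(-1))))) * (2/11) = -1/6897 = -0.00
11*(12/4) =33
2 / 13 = 0.15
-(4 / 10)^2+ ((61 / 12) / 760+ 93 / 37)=2.36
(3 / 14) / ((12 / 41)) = 41 / 56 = 0.73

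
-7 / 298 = -0.02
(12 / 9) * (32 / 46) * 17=1088 / 69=15.77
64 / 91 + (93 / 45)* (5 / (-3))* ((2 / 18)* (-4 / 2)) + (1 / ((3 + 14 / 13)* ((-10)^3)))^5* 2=2263692203608999997263199297 / 1541259489451500000000000000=1.47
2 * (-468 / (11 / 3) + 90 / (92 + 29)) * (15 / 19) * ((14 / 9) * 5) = -3582600 / 2299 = -1558.33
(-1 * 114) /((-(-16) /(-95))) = 5415 /8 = 676.88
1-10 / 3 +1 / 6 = -13 / 6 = -2.17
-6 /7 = -0.86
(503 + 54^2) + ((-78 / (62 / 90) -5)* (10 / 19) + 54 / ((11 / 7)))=21971193 / 6479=3391.14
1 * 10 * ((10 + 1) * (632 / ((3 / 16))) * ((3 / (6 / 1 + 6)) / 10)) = 27808 / 3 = 9269.33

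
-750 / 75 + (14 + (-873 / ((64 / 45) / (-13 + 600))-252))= -23076167 / 64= -360565.11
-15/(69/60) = -300/23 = -13.04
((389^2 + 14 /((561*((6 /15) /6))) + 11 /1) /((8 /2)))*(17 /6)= 14149577 /132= 107193.77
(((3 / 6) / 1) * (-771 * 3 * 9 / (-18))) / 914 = 2313 / 3656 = 0.63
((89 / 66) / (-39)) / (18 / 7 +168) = -0.00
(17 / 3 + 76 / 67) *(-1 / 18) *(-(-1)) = -0.38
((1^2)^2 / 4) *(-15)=-3.75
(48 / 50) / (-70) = -12 / 875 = -0.01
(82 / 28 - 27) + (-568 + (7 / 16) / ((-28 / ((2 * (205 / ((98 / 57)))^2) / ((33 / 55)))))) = -409525503 / 307328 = -1332.54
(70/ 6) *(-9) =-105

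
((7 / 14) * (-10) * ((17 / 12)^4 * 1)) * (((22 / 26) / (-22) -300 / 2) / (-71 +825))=4.01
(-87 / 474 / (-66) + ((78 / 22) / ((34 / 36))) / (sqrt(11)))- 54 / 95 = -560357 / 990660 + 702 * sqrt(11) / 2057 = 0.57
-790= -790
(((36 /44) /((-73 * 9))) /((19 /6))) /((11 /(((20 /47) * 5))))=-600 /7887869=-0.00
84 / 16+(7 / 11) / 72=4165 / 792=5.26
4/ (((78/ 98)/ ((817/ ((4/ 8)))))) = 320264/ 39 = 8211.90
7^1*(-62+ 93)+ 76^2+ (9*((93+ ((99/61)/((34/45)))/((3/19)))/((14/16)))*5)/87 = 1274858243/210511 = 6056.02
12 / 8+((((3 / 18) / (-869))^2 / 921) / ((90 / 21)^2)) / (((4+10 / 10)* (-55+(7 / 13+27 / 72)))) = 59416627951054369 / 39611085300703125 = 1.50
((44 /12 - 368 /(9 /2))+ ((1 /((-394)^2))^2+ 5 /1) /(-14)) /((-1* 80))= 238259058586361 /242910014215680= 0.98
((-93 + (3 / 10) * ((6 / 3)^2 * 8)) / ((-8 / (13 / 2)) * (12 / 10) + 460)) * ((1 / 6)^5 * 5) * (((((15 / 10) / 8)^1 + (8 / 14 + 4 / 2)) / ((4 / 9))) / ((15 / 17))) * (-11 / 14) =34804627 / 53836038144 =0.00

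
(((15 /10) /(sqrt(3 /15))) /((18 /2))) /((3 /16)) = 1.99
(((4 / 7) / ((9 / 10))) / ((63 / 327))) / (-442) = -2180 / 292383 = -0.01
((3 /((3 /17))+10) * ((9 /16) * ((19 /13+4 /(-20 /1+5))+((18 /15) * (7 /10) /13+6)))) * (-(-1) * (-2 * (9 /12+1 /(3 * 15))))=-4427289 /26000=-170.28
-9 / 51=-3 / 17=-0.18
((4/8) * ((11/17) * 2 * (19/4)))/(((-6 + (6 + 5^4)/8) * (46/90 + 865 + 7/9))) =0.00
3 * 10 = 30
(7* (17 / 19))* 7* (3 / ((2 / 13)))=32487 / 38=854.92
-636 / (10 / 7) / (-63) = 106 / 15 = 7.07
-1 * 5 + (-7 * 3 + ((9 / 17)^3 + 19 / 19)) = -24.85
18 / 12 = 3 / 2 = 1.50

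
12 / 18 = 2 / 3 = 0.67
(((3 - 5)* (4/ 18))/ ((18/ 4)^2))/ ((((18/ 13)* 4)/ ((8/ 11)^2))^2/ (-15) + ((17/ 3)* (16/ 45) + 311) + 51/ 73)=-63165440/ 881822512053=-0.00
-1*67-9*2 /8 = -277 /4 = -69.25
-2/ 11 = -0.18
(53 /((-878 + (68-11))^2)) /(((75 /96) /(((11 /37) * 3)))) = 0.00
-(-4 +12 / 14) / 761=0.00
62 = 62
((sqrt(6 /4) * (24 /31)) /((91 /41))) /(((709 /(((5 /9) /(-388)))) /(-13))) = 0.00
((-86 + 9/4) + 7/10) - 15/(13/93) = -49493/260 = -190.36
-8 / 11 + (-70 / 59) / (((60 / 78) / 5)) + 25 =10748 / 649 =16.56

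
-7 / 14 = -1 / 2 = -0.50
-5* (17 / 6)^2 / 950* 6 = -289 / 1140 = -0.25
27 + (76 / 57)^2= 28.78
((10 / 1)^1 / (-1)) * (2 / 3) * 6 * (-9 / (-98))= -180 / 49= -3.67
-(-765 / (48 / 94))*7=83895 / 8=10486.88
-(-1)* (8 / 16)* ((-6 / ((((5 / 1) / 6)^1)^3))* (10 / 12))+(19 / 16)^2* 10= 31301 / 3200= 9.78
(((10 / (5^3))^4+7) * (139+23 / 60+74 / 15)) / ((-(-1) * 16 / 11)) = 260448008359 / 375000000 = 694.53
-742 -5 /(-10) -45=-1573 /2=-786.50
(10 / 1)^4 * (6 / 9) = 20000 / 3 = 6666.67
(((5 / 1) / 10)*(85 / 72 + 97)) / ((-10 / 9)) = -7069 / 160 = -44.18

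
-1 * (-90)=90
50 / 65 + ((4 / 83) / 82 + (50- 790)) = -32702804 / 44239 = -739.23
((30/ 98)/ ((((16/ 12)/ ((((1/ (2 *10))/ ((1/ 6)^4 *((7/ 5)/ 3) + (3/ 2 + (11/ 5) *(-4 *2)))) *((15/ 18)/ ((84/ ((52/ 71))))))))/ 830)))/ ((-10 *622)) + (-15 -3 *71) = -2161822925820867/ 9481679527964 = -228.00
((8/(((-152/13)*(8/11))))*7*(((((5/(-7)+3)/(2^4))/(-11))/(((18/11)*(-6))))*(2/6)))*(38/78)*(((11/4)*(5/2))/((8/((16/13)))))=-605/404352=-0.00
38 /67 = 0.57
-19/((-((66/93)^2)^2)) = 17546899/234256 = 74.90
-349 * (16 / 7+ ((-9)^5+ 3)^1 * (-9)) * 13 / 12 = -200919640.69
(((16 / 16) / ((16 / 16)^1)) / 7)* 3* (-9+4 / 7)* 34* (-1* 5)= 30090 / 49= 614.08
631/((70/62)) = 558.89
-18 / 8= -9 / 4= -2.25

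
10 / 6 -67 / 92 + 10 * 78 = 215539 / 276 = 780.94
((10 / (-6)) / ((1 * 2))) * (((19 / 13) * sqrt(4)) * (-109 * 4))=41420 / 39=1062.05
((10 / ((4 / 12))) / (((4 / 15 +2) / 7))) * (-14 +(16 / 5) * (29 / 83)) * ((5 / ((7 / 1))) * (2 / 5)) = -481140 / 1411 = -340.99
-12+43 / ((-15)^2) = -2657 / 225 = -11.81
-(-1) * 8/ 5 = 8/ 5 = 1.60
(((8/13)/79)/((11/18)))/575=144/6495775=0.00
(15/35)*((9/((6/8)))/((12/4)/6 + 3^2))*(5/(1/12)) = 4320/133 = 32.48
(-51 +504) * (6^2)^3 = 21135168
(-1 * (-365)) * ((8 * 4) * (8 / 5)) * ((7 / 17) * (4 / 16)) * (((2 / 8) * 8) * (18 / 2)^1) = 588672 / 17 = 34627.76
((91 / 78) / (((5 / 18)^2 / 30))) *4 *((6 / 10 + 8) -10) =-63504 / 25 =-2540.16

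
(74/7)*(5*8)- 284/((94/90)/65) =-5675780/329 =-17251.61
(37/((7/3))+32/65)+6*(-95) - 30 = -265561/455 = -583.65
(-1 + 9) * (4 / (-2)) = -16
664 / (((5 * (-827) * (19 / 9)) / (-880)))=1051776 / 15713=66.94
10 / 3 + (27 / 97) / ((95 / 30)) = 18916 / 5529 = 3.42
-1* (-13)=13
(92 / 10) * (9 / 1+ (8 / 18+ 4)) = 5566 / 45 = 123.69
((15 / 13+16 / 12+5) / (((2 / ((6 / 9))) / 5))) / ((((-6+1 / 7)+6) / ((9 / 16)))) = 2555 / 52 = 49.13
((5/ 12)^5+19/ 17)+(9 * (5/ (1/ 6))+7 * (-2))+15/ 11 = 12028127927/ 46531584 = 258.49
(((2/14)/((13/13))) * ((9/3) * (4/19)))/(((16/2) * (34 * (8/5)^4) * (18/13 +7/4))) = 0.00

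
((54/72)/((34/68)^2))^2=9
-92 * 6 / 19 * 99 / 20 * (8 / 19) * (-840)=18361728 / 361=50863.51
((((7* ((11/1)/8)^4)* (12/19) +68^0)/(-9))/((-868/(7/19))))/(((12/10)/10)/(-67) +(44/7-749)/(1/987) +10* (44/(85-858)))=-423283958675/391565956896954925056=-0.00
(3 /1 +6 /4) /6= 3 /4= 0.75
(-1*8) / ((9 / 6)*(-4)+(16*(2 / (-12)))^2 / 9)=324 / 211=1.54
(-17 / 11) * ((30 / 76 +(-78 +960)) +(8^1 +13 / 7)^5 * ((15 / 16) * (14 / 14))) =-7654375436217 / 56202608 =-136192.53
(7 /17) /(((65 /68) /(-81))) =-2268 /65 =-34.89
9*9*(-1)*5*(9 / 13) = -3645 / 13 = -280.38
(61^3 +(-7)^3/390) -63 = 88497677/390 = 226917.12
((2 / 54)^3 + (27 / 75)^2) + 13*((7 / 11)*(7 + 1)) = 8973309428 / 135320625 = 66.31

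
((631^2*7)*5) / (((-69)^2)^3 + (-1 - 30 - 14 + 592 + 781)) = 13935635 / 107918164409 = 0.00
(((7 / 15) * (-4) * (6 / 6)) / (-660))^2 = 49 / 6125625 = 0.00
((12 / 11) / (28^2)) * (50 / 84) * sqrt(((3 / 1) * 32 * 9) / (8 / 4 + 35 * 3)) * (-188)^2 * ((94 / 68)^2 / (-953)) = -731952150 * sqrt(642) / 111188872487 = -0.17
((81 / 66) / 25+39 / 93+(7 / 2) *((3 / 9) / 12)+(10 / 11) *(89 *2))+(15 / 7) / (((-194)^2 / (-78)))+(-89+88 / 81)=27093675682669 / 363840384600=74.47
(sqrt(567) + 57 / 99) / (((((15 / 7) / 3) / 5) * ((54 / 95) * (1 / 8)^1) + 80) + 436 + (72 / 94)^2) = 111642860 / 100171237419 + 17627820 * sqrt(7) / 1011830681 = 0.05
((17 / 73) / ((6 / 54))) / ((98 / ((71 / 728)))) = 10863 / 5208112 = 0.00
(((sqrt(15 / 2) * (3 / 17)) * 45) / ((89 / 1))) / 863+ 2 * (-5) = -10+ 135 * sqrt(30) / 2611438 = -10.00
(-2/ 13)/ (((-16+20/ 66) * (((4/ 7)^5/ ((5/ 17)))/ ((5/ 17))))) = 1980825/ 142345216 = 0.01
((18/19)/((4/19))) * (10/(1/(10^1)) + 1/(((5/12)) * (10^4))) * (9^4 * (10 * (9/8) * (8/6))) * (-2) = -221434281441/2500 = -88573712.58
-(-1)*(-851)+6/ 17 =-14461/ 17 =-850.65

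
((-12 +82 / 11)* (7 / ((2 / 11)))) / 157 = -175 / 157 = -1.11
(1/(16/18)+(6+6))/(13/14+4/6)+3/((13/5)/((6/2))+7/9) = 99675/9916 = 10.05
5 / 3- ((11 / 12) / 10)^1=63 / 40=1.58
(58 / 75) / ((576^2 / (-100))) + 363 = 363.00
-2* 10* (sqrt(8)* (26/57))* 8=-8320* sqrt(2)/57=-206.43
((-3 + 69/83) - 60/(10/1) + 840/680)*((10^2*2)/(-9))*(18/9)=434800/1411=308.15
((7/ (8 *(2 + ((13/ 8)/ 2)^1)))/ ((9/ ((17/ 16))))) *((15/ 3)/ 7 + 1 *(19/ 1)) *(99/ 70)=4301/ 4200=1.02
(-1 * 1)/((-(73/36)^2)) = 1296/5329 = 0.24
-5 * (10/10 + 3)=-20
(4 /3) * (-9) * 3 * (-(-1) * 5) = -180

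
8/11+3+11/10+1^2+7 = 1411/110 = 12.83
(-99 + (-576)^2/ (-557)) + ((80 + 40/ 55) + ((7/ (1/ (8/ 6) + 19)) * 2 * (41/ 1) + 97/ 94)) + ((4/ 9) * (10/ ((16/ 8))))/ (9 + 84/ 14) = -583.68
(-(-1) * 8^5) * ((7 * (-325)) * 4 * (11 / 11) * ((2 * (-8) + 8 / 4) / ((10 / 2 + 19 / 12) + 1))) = 550502400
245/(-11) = -245/11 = -22.27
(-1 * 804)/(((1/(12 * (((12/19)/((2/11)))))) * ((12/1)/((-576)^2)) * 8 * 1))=-2200670208/19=-115824747.79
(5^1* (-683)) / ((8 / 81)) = -276615 / 8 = -34576.88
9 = 9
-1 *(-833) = 833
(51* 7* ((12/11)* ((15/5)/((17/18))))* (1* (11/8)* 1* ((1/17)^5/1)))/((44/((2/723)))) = 567/7528081814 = 0.00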